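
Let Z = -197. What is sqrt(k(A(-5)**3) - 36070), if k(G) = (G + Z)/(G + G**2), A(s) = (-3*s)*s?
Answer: I*sqrt(2031218846188049495946)/237304125 ≈ 189.92*I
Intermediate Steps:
A(s) = -3*s**2
k(G) = (-197 + G)/(G + G**2) (k(G) = (G - 197)/(G + G**2) = (-197 + G)/(G + G**2))
sqrt(k(A(-5)**3) - 36070) = sqrt((-197 + (-3*(-5)**2)**3)/(((-3*(-5)**2)**3)*(1 + (-3*(-5)**2)**3)) - 36070) = sqrt((-197 + (-3*25)**3)/(((-3*25)**3)*(1 + (-3*25)**3)) - 36070) = sqrt((-197 + (-75)**3)/(((-75)**3)*(1 + (-75)**3)) - 36070) = sqrt((-197 - 421875)/((-421875)*(1 - 421875)) - 36070) = sqrt(-1/421875*(-422072)/(-421874) - 36070) = sqrt(-1/421875*(-1/421874)*(-422072) - 36070) = sqrt(-211036/88989046875 - 36070) = sqrt(-3209834920992286/88989046875) = I*sqrt(2031218846188049495946)/237304125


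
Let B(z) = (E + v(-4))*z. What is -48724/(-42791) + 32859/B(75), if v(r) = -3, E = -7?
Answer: -456508823/10697750 ≈ -42.673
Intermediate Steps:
B(z) = -10*z (B(z) = (-7 - 3)*z = -10*z)
-48724/(-42791) + 32859/B(75) = -48724/(-42791) + 32859/((-10*75)) = -48724*(-1/42791) + 32859/(-750) = 48724/42791 + 32859*(-1/750) = 48724/42791 - 10953/250 = -456508823/10697750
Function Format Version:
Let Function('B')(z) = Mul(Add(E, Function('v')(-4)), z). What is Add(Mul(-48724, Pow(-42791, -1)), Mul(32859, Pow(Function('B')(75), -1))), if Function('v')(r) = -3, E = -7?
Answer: Rational(-456508823, 10697750) ≈ -42.673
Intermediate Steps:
Function('B')(z) = Mul(-10, z) (Function('B')(z) = Mul(Add(-7, -3), z) = Mul(-10, z))
Add(Mul(-48724, Pow(-42791, -1)), Mul(32859, Pow(Function('B')(75), -1))) = Add(Mul(-48724, Pow(-42791, -1)), Mul(32859, Pow(Mul(-10, 75), -1))) = Add(Mul(-48724, Rational(-1, 42791)), Mul(32859, Pow(-750, -1))) = Add(Rational(48724, 42791), Mul(32859, Rational(-1, 750))) = Add(Rational(48724, 42791), Rational(-10953, 250)) = Rational(-456508823, 10697750)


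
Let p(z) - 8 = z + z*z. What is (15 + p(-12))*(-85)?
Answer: -13175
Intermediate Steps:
p(z) = 8 + z + z² (p(z) = 8 + (z + z*z) = 8 + (z + z²) = 8 + z + z²)
(15 + p(-12))*(-85) = (15 + (8 - 12 + (-12)²))*(-85) = (15 + (8 - 12 + 144))*(-85) = (15 + 140)*(-85) = 155*(-85) = -13175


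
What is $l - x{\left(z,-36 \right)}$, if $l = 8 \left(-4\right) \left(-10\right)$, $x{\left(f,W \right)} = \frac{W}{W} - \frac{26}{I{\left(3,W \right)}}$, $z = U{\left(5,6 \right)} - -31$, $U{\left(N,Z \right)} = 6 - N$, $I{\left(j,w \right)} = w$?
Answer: $\frac{5729}{18} \approx 318.28$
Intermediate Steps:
$z = 32$ ($z = \left(6 - 5\right) - -31 = \left(6 - 5\right) + 31 = 1 + 31 = 32$)
$x{\left(f,W \right)} = 1 - \frac{26}{W}$ ($x{\left(f,W \right)} = \frac{W}{W} - \frac{26}{W} = 1 - \frac{26}{W}$)
$l = 320$ ($l = \left(-32\right) \left(-10\right) = 320$)
$l - x{\left(z,-36 \right)} = 320 - \frac{-26 - 36}{-36} = 320 - \left(- \frac{1}{36}\right) \left(-62\right) = 320 - \frac{31}{18} = \frac{5729}{18}$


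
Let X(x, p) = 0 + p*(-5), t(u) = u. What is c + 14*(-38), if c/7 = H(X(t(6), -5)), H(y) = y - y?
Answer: -532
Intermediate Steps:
X(x, p) = -5*p (X(x, p) = 0 - 5*p = -5*p)
H(y) = 0
c = 0 (c = 7*0 = 0)
c + 14*(-38) = 0 + 14*(-38) = 0 - 532 = -532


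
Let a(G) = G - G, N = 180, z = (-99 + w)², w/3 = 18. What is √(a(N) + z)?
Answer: 45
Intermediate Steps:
w = 54 (w = 3*18 = 54)
z = 2025 (z = (-99 + 54)² = (-45)² = 2025)
a(G) = 0
√(a(N) + z) = √(0 + 2025) = √2025 = 45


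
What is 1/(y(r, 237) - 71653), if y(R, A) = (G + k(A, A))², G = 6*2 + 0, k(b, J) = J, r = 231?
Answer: -1/9652 ≈ -0.00010361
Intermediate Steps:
G = 12 (G = 12 + 0 = 12)
y(R, A) = (12 + A)²
1/(y(r, 237) - 71653) = 1/((12 + 237)² - 71653) = 1/(249² - 71653) = 1/(62001 - 71653) = 1/(-9652) = -1/9652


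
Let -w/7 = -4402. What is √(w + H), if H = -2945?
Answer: 31*√29 ≈ 166.94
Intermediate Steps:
w = 30814 (w = -7*(-4402) = 30814)
√(w + H) = √(30814 - 2945) = √27869 = 31*√29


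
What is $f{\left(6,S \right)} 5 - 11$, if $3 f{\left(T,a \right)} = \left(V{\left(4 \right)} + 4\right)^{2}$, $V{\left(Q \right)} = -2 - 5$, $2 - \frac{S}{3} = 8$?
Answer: $4$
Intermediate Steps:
$S = -18$ ($S = 6 - 24 = -18$)
$V{\left(Q \right)} = -7$
$f{\left(T,a \right)} = 3$ ($f{\left(T,a \right)} = \frac{\left(-7 + 4\right)^{2}}{3} = \frac{\left(-3\right)^{2}}{3} = \frac{1}{3} \cdot 9 = 3$)
$f{\left(6,S \right)} 5 - 11 = 3 \cdot 5 - 11 = 15 - 11 = 4$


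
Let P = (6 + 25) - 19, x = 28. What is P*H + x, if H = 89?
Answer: 1096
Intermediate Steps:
P = 12 (P = 31 - 19 = 12)
P*H + x = 12*89 + 28 = 1068 + 28 = 1096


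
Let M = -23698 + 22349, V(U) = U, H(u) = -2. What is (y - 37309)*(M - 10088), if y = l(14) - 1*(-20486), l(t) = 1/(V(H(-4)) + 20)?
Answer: 3463272281/18 ≈ 1.9240e+8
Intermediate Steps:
M = -1349
l(t) = 1/18 (l(t) = 1/(-2 + 20) = 1/18)
y = 368749/18 (y = 1/18 - 1*(-20486) = 1/18 + 20486 = 368749/18 ≈ 20486.)
(y - 37309)*(M - 10088) = (368749/18 - 37309)*(-1349 - 10088) = -302813/18*(-11437) = 3463272281/18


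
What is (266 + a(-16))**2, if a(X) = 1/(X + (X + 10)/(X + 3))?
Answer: 2885730961/40804 ≈ 70722.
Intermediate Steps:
a(X) = 1/(X + (10 + X)/(3 + X))
(266 + a(-16))**2 = (266 + (3 - 16)/(10 + (-16)**2 + 4*(-16)))**2 = (266 - 13/(10 + 256 - 64))**2 = (266 - 13/202)**2 = (53719/202)**2 = 2885730961/40804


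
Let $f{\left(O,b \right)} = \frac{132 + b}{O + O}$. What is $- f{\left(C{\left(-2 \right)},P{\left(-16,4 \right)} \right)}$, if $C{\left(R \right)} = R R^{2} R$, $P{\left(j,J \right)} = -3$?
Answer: $- \frac{129}{32} \approx -4.0313$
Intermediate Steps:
$C{\left(R \right)} = R^{4}$ ($C{\left(R \right)} = R^{3} R = R^{4}$)
$f{\left(O,b \right)} = \frac{132 + b}{2 O}$
$- f{\left(C{\left(-2 \right)},P{\left(-16,4 \right)} \right)} = - \frac{132 - 3}{2 \left(-2\right)^{4}} = - \frac{129}{2 \cdot 16} = \left(-1\right) \frac{129}{32} = - \frac{129}{32}$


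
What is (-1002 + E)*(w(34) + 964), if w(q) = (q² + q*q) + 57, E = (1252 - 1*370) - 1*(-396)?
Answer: 919908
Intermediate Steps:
E = 1278 (E = (1252 - 370) + 396 = 882 + 396 = 1278)
w(q) = 57 + 2*q² (w(q) = (q² + q²) + 57 = 2*q² + 57 = 57 + 2*q²)
(-1002 + E)*(w(34) + 964) = (-1002 + 1278)*((57 + 2*34²) + 964) = 276*((57 + 2*1156) + 964) = 276*((57 + 2312) + 964) = 276*(2369 + 964) = 276*3333 = 919908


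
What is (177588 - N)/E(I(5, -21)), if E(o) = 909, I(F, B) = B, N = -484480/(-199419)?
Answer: 35413936892/181271871 ≈ 195.36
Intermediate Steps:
N = 484480/199419 (N = -484480*(-1/199419) = 484480/199419 ≈ 2.4295)
(177588 - N)/E(I(5, -21)) = (177588 - 1*484480/199419)/909 = (177588 - 484480/199419)*(1/909) = (35413936892/199419)*(1/909) = 35413936892/181271871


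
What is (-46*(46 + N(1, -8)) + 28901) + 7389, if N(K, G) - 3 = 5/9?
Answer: 306094/9 ≈ 34010.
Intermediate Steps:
N(K, G) = 32/9 (N(K, G) = 3 + 5/9 = 32/9)
(-46*(46 + N(1, -8)) + 28901) + 7389 = (-46*(46 + 32/9) + 28901) + 7389 = (-46*446/9 + 28901) + 7389 = (-20516/9 + 28901) + 7389 = 239593/9 + 7389 = 306094/9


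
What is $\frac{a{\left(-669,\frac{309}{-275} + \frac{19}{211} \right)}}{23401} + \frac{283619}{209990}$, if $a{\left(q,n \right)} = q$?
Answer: $\frac{6496484909}{4913975990} \approx 1.322$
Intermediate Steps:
$\frac{a{\left(-669,\frac{309}{-275} + \frac{19}{211} \right)}}{23401} + \frac{283619}{209990} = - \frac{669}{23401} + \frac{283619}{209990} = \frac{6496484909}{4913975990}$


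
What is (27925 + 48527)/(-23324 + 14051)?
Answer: -25484/3091 ≈ -8.2446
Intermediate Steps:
(27925 + 48527)/(-23324 + 14051) = 76452/(-9273) = 76452*(-1/9273) = -25484/3091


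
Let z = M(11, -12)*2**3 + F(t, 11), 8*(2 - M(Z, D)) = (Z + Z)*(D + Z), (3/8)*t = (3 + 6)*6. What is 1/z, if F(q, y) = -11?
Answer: 1/27 ≈ 0.037037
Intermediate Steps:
t = 144 (t = 8*((3 + 6)*6)/3 = 8*(9*6)/3 = (8/3)*54 = 144)
M(Z, D) = 2 - Z*(D + Z)/4 (M(Z, D) = 2 - (Z + Z)*(D + Z)/8 = 2 - 2*Z*(D + Z)/8 = 2 - Z*(D + Z)/4)
z = 27 (z = (2 - 1/4*11**2 - 1/4*(-12)*11)*2**3 - 11 = (2 - 1/4*121 + 33)*8 - 11 = (2 - 121/4 + 33)*8 - 11 = (19/4)*8 - 11 = 38 - 11 = 27)
1/z = 1/27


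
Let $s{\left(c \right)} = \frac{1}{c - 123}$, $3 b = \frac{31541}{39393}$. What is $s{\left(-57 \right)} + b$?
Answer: $\frac{617689}{2363580} \approx 0.26134$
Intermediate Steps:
$b = \frac{31541}{118179}$ ($b = \frac{31541 \cdot \frac{1}{39393}}{3} = \frac{1}{3} \cdot \frac{31541}{39393} = \frac{31541}{118179} \approx 0.26689$)
$s{\left(c \right)} = \frac{1}{-123 + c}$
$s{\left(-57 \right)} + b = \frac{1}{-123 - 57} + \frac{31541}{118179} = \frac{1}{-180} + \frac{31541}{118179} = - \frac{1}{180} + \frac{31541}{118179} = \frac{617689}{2363580}$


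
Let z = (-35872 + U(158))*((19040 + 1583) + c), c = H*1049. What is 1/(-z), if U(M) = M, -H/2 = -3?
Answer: 1/961313738 ≈ 1.0402e-9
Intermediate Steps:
H = 6 (H = -2*(-3) = 6)
c = 6294 (c = 6*1049 = 6294)
z = -961313738 (z = (-35872 + 158)*((19040 + 1583) + 6294) = -35714*(20623 + 6294) = -35714*26917 = -961313738)
1/(-z) = 1/(-1*(-961313738)) = 1/961313738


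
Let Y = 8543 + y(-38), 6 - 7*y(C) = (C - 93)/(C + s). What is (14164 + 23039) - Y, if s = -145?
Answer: 36712493/1281 ≈ 28659.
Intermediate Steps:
y(C) = 6/7 - (-93 + C)/(7*(-145 + C)) (y(C) = 6/7 - (C - 93)/(7*(C - 145)) = 6/7 - (-93 + C)/(7*(-145 + C)))
Y = 10944550/1281 (Y = 8543 + (-777 + 5*(-38))/(7*(-145 - 38)) = 8543 + (⅐)*(-777 - 190)/(-183) = 8543 + (⅐)*(-1/183)*(-967) = 8543 + 967/1281 = 10944550/1281 ≈ 8543.8)
(14164 + 23039) - Y = (14164 + 23039) - 1*10944550/1281 = 37203 - 10944550/1281 = 36712493/1281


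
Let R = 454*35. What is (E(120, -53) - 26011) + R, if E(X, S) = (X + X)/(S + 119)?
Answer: -111291/11 ≈ -10117.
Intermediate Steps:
E(X, S) = 2*X/(119 + S) (E(X, S) = (2*X)/(119 + S) = 2*X/(119 + S))
R = 15890
(E(120, -53) - 26011) + R = (2*120/(119 - 53) - 26011) + 15890 = (2*120/66 - 26011) + 15890 = (2*120*(1/66) - 26011) + 15890 = (40/11 - 26011) + 15890 = -286081/11 + 15890 = -111291/11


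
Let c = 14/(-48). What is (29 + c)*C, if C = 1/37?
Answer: 689/888 ≈ 0.77590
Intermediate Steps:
c = -7/24 (c = 14*(-1/48) = -7/24 ≈ -0.29167)
C = 1/37 ≈ 0.027027
(29 + c)*C = (29 - 7/24)*(1/37) = (689/24)*(1/37) = 689/888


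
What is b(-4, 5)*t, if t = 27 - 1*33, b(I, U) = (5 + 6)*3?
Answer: -198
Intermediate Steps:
b(I, U) = 33 (b(I, U) = 11*3 = 33)
t = -6 (t = 27 - 33 = -6)
b(-4, 5)*t = 33*(-6) = -198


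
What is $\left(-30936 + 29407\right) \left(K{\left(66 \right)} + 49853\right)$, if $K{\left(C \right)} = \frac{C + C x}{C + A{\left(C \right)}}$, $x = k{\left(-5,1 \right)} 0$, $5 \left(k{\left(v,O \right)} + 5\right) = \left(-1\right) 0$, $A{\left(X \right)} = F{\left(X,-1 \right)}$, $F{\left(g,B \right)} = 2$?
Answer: $- \frac{2591708515}{34} \approx -7.6227 \cdot 10^{7}$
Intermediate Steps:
$A{\left(X \right)} = 2$
$k{\left(v,O \right)} = -5$ ($k{\left(v,O \right)} = -5 + \frac{\left(-1\right) 0}{5} = -5 + \frac{1}{5} \cdot 0 = -5 + 0 = -5$)
$x = 0$ ($x = \left(-5\right) 0 = 0$)
$K{\left(C \right)} = \frac{C}{2 + C}$ ($K{\left(C \right)} = \frac{C + C 0}{C + 2} = \frac{C + 0}{2 + C} = \frac{C}{2 + C}$)
$\left(-30936 + 29407\right) \left(K{\left(66 \right)} + 49853\right) = \left(-30936 + 29407\right) \left(\frac{66}{2 + 66} + 49853\right) = - 1529 \left(\frac{66}{68} + 49853\right) = - 1529 \left(66 \cdot \frac{1}{68} + 49853\right) = - 1529 \left(\frac{33}{34} + 49853\right) = \left(-1529\right) \frac{1695035}{34} = - \frac{2591708515}{34}$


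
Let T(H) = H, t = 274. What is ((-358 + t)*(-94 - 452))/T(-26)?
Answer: -1764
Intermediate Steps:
((-358 + t)*(-94 - 452))/T(-26) = ((-358 + 274)*(-94 - 452))/(-26) = -84*(-546)*(-1/26) = 45864*(-1/26) = -1764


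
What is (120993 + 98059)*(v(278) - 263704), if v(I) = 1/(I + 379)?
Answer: -37951531596404/657 ≈ -5.7765e+10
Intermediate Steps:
v(I) = 1/(379 + I)
(120993 + 98059)*(v(278) - 263704) = (120993 + 98059)*(1/(379 + 278) - 263704) = 219052*(1/657 - 263704) = 219052*(-173253527/657) = -37951531596404/657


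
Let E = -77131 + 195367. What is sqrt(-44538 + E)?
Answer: sqrt(73698) ≈ 271.47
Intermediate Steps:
E = 118236
sqrt(-44538 + E) = sqrt(-44538 + 118236) = sqrt(73698)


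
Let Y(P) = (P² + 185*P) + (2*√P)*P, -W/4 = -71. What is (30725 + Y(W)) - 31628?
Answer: 132293 + 1136*√71 ≈ 1.4187e+5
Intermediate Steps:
W = 284 (W = -4*(-71) = 284)
Y(P) = P² + 2*P^(3/2) + 185*P (Y(P) = (P² + 185*P) + 2*P^(3/2) = P² + 2*P^(3/2) + 185*P)
(30725 + Y(W)) - 31628 = (30725 + (284² + 2*284^(3/2) + 185*284)) - 31628 = (30725 + (80656 + 2*(568*√71) + 52540)) - 31628 = (30725 + (80656 + 1136*√71 + 52540)) - 31628 = (30725 + (133196 + 1136*√71)) - 31628 = (163921 + 1136*√71) - 31628 = 132293 + 1136*√71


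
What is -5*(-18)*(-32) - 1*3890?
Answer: -6770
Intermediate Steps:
-5*(-18)*(-32) - 1*3890 = 90*(-32) - 3890 = -2880 - 3890 = -6770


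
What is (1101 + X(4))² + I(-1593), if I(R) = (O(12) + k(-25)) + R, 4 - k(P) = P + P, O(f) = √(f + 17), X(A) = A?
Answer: 1219486 + √29 ≈ 1.2195e+6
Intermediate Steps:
O(f) = √(17 + f)
k(P) = 4 - 2*P (k(P) = 4 - (P + P) = 4 - 2*P)
I(R) = 54 + R + √29 (I(R) = (√(17 + 12) + (4 - 2*(-25))) + R = (√29 + (4 + 50)) + R = (√29 + 54) + R = (54 + √29) + R = 54 + R + √29)
(1101 + X(4))² + I(-1593) = (1101 + 4)² + (54 - 1593 + √29) = 1105² + (-1539 + √29) = 1221025 + (-1539 + √29) = 1219486 + √29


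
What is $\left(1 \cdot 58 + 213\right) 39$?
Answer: $10569$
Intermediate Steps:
$\left(1 \cdot 58 + 213\right) 39 = \left(58 + 213\right) 39 = 271 \cdot 39 = 10569$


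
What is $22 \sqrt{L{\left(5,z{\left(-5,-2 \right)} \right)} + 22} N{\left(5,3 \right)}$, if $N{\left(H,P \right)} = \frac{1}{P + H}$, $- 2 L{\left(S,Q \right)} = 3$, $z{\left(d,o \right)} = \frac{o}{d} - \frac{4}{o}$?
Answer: $\frac{11 \sqrt{82}}{8} \approx 12.451$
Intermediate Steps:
$z{\left(d,o \right)} = - \frac{4}{o} + \frac{o}{d}$
$L{\left(S,Q \right)} = - \frac{3}{2}$ ($L{\left(S,Q \right)} = \left(- \frac{1}{2}\right) 3 = - \frac{3}{2}$)
$N{\left(H,P \right)} = \frac{1}{H + P}$
$22 \sqrt{L{\left(5,z{\left(-5,-2 \right)} \right)} + 22} N{\left(5,3 \right)} = \frac{22 \sqrt{- \frac{3}{2} + 22}}{5 + 3} = \frac{22 \sqrt{\frac{41}{2}}}{8} = 22 \frac{\sqrt{82}}{2} \cdot \frac{1}{8} = 11 \sqrt{82} \cdot \frac{1}{8} = \frac{11 \sqrt{82}}{8}$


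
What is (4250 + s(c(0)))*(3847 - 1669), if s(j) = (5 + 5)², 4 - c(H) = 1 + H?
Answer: 9474300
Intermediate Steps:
c(H) = 3 - H (c(H) = 4 - (1 + H) = 4 + (-1 - H) = 3 - H)
s(j) = 100 (s(j) = 10² = 100)
(4250 + s(c(0)))*(3847 - 1669) = (4250 + 100)*(3847 - 1669) = 4350*2178 = 9474300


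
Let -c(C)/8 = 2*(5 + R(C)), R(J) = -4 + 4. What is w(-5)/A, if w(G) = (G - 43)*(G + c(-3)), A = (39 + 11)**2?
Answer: 204/125 ≈ 1.6320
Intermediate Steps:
R(J) = 0
c(C) = -80 (c(C) = -16*(5 + 0) = -16*5 = -8*10 = -80)
A = 2500 (A = 50**2 = 2500)
w(G) = (-80 + G)*(-43 + G) (w(G) = (G - 43)*(G - 80) = (-43 + G)*(-80 + G) = (-80 + G)*(-43 + G))
w(-5)/A = (3440 + (-5)**2 - 123*(-5))/2500 = (3440 + 25 + 615)*(1/2500) = 4080*(1/2500) = 204/125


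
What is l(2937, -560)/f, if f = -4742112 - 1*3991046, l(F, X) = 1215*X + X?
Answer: 48640/623797 ≈ 0.077974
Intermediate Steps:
l(F, X) = 1216*X
f = -8733158 (f = -4742112 - 3991046 = -8733158)
l(2937, -560)/f = (1216*(-560))/(-8733158) = -680960*(-1/8733158) = 48640/623797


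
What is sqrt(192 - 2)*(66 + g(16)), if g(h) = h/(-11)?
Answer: 710*sqrt(190)/11 ≈ 889.70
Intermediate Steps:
g(h) = -h/11 (g(h) = h*(-1/11) = -h/11)
sqrt(192 - 2)*(66 + g(16)) = sqrt(192 - 2)*(66 - 1/11*16) = sqrt(190)*(66 - 16/11) = sqrt(190)*(710/11) = 710*sqrt(190)/11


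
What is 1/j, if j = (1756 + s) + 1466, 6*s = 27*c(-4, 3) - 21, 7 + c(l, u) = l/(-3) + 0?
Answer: 1/3193 ≈ 0.00031319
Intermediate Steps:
c(l, u) = -7 - l/3 (c(l, u) = -7 + (l/(-3) + 0) = -7 + (-l/3 + 0) = -7 - l/3)
s = -29 (s = (27*(-7 - ⅓*(-4)) - 21)/6 = (27*(-7 + 4/3) - 21)/6 = (27*(-17/3) - 21)/6 = (-153 - 21)/6 = (⅙)*(-174) = -29)
j = 3193 (j = (1756 - 29) + 1466 = 1727 + 1466 = 3193)
1/j = 1/3193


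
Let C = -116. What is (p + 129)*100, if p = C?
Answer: 1300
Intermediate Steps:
p = -116
(p + 129)*100 = (-116 + 129)*100 = 13*100 = 1300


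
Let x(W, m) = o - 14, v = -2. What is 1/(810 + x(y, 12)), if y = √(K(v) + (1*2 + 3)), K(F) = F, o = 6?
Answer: 1/802 ≈ 0.0012469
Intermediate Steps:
y = √3 (y = √(-2 + (1*2 + 3)) = √(-2 + (2 + 3)) = √(-2 + 5) = √3 ≈ 1.7320)
x(W, m) = -8 (x(W, m) = 6 - 14 = -8)
1/(810 + x(y, 12)) = 1/(810 - 8) = 1/802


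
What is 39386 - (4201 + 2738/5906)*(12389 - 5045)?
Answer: -91000128310/2953 ≈ -3.0816e+7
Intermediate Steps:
39386 - (4201 + 2738/5906)*(12389 - 5045) = 39386 - (4201 + 2738*(1/5906))*7344 = 39386 - (4201 + 1369/2953)*7344 = 39386 - 12406922*7344/2953 = 39386 - 1*91116435168/2953 = 39386 - 91116435168/2953 = -91000128310/2953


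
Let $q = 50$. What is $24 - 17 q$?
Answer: $-826$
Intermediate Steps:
$24 - 17 q = 24 - 850 = -826$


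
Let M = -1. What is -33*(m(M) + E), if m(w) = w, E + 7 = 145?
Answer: -4521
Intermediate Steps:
E = 138 (E = -7 + 145 = 138)
-33*(m(M) + E) = -33*(-1 + 138) = -33*137 = -4521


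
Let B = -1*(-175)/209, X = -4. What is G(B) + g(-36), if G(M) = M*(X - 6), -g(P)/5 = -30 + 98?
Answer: -72810/209 ≈ -348.37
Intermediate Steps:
g(P) = -340 (g(P) = -5*(-30 + 98) = -5*68 = -340)
B = 175/209 (B = 175*(1/209) = 175/209 ≈ 0.83732)
G(M) = -10*M (G(M) = M*(-4 - 6) = M*(-10) = -10*M)
G(B) + g(-36) = -10*175/209 - 340 = -1750/209 - 340 = -72810/209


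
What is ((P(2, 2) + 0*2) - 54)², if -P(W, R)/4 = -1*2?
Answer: 2116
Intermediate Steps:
P(W, R) = 8 (P(W, R) = -(-4)*2 = -4*(-2) = 8)
((P(2, 2) + 0*2) - 54)² = ((8 + 0*2) - 54)² = ((8 + 0) - 54)² = (8 - 54)² = (-46)² = 2116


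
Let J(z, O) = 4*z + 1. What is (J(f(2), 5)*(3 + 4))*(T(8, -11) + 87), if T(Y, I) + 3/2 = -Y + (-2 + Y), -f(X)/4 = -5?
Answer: 94689/2 ≈ 47345.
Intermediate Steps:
f(X) = 20 (f(X) = -4*(-5) = 20)
J(z, O) = 1 + 4*z
T(Y, I) = -7/2 (T(Y, I) = -3/2 + (-Y + (-2 + Y)) = -3/2 - 2 = -7/2)
(J(f(2), 5)*(3 + 4))*(T(8, -11) + 87) = ((1 + 4*20)*(3 + 4))*(-7/2 + 87) = ((1 + 80)*7)*(167/2) = (81*7)*(167/2) = 567*(167/2) = 94689/2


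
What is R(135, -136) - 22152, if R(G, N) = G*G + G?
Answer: -3792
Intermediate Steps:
R(G, N) = G + G² (R(G, N) = G² + G = G + G²)
R(135, -136) - 22152 = 135*(1 + 135) - 22152 = 135*136 - 22152 = 18360 - 22152 = -3792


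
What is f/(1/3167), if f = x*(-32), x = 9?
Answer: -912096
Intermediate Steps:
f = -288 (f = 9*(-32) = -288)
f/(1/3167) = -288/(1/3167) = -288/1/3167 = -288*3167 = -912096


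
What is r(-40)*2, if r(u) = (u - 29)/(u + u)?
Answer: 69/40 ≈ 1.7250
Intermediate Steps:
r(u) = (-29 + u)/(2*u) (r(u) = (-29 + u)/((2*u)) = (-29 + u)*(1/(2*u)) = (-29 + u)/(2*u))
r(-40)*2 = ((½)*(-29 - 40)/(-40))*2 = ((½)*(-1/40)*(-69))*2 = (69/80)*2 = 69/40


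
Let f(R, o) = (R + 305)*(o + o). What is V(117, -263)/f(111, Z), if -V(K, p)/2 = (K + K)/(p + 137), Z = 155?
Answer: 1/34720 ≈ 2.8802e-5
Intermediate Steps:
V(K, p) = -4*K/(137 + p) (V(K, p) = -2*(K + K)/(p + 137) = -2*2*K/(137 + p) = -4*K/(137 + p))
f(R, o) = 2*o*(305 + R) (f(R, o) = (305 + R)*(2*o) = 2*o*(305 + R))
V(117, -263)/f(111, Z) = (-4*117/(137 - 263))/((2*155*(305 + 111))) = (-4*117/(-126))/((2*155*416)) = -4*117*(-1/126)/128960 = (26/7)*(1/128960) = 1/34720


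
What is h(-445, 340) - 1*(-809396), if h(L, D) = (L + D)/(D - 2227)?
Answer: 509110119/629 ≈ 8.0940e+5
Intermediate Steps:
h(L, D) = (D + L)/(-2227 + D)
h(-445, 340) - 1*(-809396) = (340 - 445)/(-2227 + 340) - 1*(-809396) = -105/(-1887) + 809396 = -1/1887*(-105) + 809396 = 35/629 + 809396 = 509110119/629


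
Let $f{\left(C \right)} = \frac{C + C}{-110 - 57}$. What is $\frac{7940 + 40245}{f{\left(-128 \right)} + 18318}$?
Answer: $\frac{8046895}{3059362} \approx 2.6303$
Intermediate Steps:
$f{\left(C \right)} = - \frac{2 C}{167}$ ($f{\left(C \right)} = \frac{2 C}{-167} = 2 C \left(- \frac{1}{167}\right) = - \frac{2 C}{167}$)
$\frac{7940 + 40245}{f{\left(-128 \right)} + 18318} = \frac{7940 + 40245}{\left(- \frac{2}{167}\right) \left(-128\right) + 18318} = \frac{48185}{\frac{256}{167} + 18318} = \frac{48185}{\frac{3059362}{167}} = 48185 \cdot \frac{167}{3059362} = \frac{8046895}{3059362}$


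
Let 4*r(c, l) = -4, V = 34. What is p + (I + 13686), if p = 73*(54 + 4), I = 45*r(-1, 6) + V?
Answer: 17909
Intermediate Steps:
r(c, l) = -1 (r(c, l) = (¼)*(-4) = -1)
I = -11 (I = 45*(-1) + 34 = -45 + 34 = -11)
p = 4234 (p = 73*58 = 4234)
p + (I + 13686) = 4234 + (-11 + 13686) = 4234 + 13675 = 17909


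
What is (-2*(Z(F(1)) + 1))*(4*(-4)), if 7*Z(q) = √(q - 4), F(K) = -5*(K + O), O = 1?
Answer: 32 + 32*I*√14/7 ≈ 32.0 + 17.105*I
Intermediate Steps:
F(K) = -5 - 5*K (F(K) = -5*(K + 1) = -5*(1 + K) = -5 - 5*K)
Z(q) = √(-4 + q)/7 (Z(q) = √(q - 4)/7 = √(-4 + q)/7)
(-2*(Z(F(1)) + 1))*(4*(-4)) = (-2*(√(-4 + (-5 - 5*1))/7 + 1))*(4*(-4)) = -2*(√(-4 + (-5 - 5))/7 + 1)*(-16) = -2*(√(-4 - 10)/7 + 1)*(-16) = -2*(√(-14)/7 + 1)*(-16) = -2*((I*√14)/7 + 1)*(-16) = -2*(I*√14/7 + 1)*(-16) = -2*(1 + I*√14/7)*(-16) = (-2 - 2*I*√14/7)*(-16) = 32 + 32*I*√14/7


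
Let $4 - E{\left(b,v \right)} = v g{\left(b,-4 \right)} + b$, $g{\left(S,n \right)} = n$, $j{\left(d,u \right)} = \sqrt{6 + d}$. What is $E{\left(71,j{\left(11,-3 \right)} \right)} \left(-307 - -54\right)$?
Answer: $16951 - 1012 \sqrt{17} \approx 12778.0$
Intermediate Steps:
$E{\left(b,v \right)} = 4 - b + 4 v$ ($E{\left(b,v \right)} = 4 - \left(v \left(-4\right) + b\right) = 4 - \left(- 4 v + b\right) = 4 - \left(b - 4 v\right) = 4 - b + 4 v$)
$E{\left(71,j{\left(11,-3 \right)} \right)} \left(-307 - -54\right) = \left(4 - 71 + 4 \sqrt{6 + 11}\right) \left(-307 - -54\right) = \left(4 - 71 + 4 \sqrt{17}\right) \left(-307 + 54\right) = \left(-67 + 4 \sqrt{17}\right) \left(-253\right) = 16951 - 1012 \sqrt{17}$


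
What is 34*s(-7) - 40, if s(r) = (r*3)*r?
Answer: 4958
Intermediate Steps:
s(r) = 3*r² (s(r) = (3*r)*r = 3*r²)
34*s(-7) - 40 = 34*(3*(-7)²) - 40 = 34*(3*49) - 40 = 34*147 - 40 = 4998 - 40 = 4958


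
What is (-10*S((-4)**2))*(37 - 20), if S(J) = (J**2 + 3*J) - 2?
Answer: -51340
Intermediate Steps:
S(J) = -2 + J**2 + 3*J
(-10*S((-4)**2))*(37 - 20) = (-10*(-2 + ((-4)**2)**2 + 3*(-4)**2))*(37 - 20) = -10*(-2 + 16**2 + 3*16)*17 = -10*(-2 + 256 + 48)*17 = -10*302*17 = -3020*17 = -51340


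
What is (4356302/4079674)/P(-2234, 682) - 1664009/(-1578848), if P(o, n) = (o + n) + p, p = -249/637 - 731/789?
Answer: 662040289633589286047/628568239827468607136 ≈ 1.0533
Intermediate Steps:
p = -662108/502593 (p = -249*1/637 - 731*1/789 = -249/637 - 731/789 = -662108/502593 ≈ -1.3174)
P(o, n) = -662108/502593 + n + o (P(o, n) = (o + n) - 662108/502593 = (n + o) - 662108/502593 = -662108/502593 + n + o)
(4356302/4079674)/P(-2234, 682) - 1664009/(-1578848) = (4356302/4079674)/(-662108/502593 + 682 - 2234) - 1664009/(-1578848) = (4356302*(1/4079674))/(-780686444/502593) - 1664009*(-1/1578848) = (2178151/2039837)*(-502593/780686444) + 1664009/1578848 = -1094723445543/1592473093869628 + 1664009/1578848 = 662040289633589286047/628568239827468607136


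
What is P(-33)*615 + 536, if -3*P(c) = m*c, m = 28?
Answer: 189956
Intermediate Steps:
P(c) = -28*c/3
P(-33)*615 + 536 = -28/3*(-33)*615 + 536 = 308*615 + 536 = 189420 + 536 = 189956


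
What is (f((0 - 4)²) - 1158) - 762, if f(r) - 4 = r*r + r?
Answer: -1644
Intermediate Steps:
f(r) = 4 + r + r² (f(r) = 4 + (r*r + r) = 4 + (r² + r) = 4 + (r + r²) = 4 + r + r²)
(f((0 - 4)²) - 1158) - 762 = ((4 + (0 - 4)² + ((0 - 4)²)²) - 1158) - 762 = ((4 + (-4)² + ((-4)²)²) - 1158) - 762 = ((4 + 16 + 16²) - 1158) - 762 = ((4 + 16 + 256) - 1158) - 762 = (276 - 1158) - 762 = -882 - 762 = -1644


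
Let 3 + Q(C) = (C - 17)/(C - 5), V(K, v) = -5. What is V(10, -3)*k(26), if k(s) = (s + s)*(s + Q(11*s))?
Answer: -1750320/281 ≈ -6228.9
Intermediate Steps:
Q(C) = -3 + (-17 + C)/(-5 + C) (Q(C) = -3 + (C - 17)/(C - 5) = -3 + (-17 + C)/(-5 + C))
k(s) = 2*s*(s + 2*(-1 - 11*s)/(-5 + 11*s)) (k(s) = (s + s)*(s + 2*(-1 - 11*s)/(-5 + 11*s)) = (2*s)*(s + 2*(-1 - 11*s)/(-5 + 11*s)) = 2*s*(s + 2*(-1 - 11*s)/(-5 + 11*s)))
V(10, -3)*k(26) = -10*26*(-2 - 27*26 + 11*26²)/(-5 + 11*26) = -10*26*(-2 - 702 + 11*676)/(-5 + 286) = -10*26*(-2 - 702 + 7436)/281 = -10*26*6732/281 = -5*350064/281 = -1750320/281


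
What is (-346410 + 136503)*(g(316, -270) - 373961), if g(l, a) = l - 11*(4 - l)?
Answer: 77710300191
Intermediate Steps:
g(l, a) = -44 + 12*l (g(l, a) = l + (-44 + 11*l) = -44 + 12*l)
(-346410 + 136503)*(g(316, -270) - 373961) = (-346410 + 136503)*((-44 + 12*316) - 373961) = -209907*((-44 + 3792) - 373961) = -209907*(3748 - 373961) = -209907*(-370213) = 77710300191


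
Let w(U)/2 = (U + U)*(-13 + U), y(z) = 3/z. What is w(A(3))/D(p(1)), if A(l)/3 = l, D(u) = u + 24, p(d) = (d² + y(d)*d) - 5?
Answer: -144/23 ≈ -6.2609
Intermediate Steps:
p(d) = -2 + d² (p(d) = (d² + (3/d)*d) - 5 = (d² + 3) - 5 = (3 + d²) - 5 = -2 + d²)
D(u) = 24 + u
A(l) = 3*l
w(U) = 4*U*(-13 + U) (w(U) = 2*((U + U)*(-13 + U)) = 2*((2*U)*(-13 + U)) = 2*(2*U*(-13 + U)) = 4*U*(-13 + U))
w(A(3))/D(p(1)) = (4*(3*3)*(-13 + 3*3))/(24 + (-2 + 1²)) = (4*9*(-13 + 9))/(24 + (-2 + 1)) = (4*9*(-4))/(24 - 1) = -144/23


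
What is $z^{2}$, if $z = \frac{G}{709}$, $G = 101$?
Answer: $\frac{10201}{502681} \approx 0.020293$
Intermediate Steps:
$z = \frac{101}{709} \approx 0.14245$
$z^{2} = \left(\frac{101}{709}\right)^{2} = \frac{10201}{502681}$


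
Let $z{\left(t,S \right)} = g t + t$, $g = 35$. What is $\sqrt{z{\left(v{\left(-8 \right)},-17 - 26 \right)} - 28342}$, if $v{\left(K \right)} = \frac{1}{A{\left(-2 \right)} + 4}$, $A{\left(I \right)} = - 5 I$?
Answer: $\frac{2 i \sqrt{347158}}{7} \approx 168.34 i$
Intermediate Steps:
$v{\left(K \right)} = \frac{1}{14}$ ($v{\left(K \right)} = \frac{1}{\left(-5\right) \left(-2\right) + 4} = \frac{1}{10 + 4} = \frac{1}{14}$)
$z{\left(t,S \right)} = 36 t$ ($z{\left(t,S \right)} = 35 t + t = 36 t$)
$\sqrt{z{\left(v{\left(-8 \right)},-17 - 26 \right)} - 28342} = \sqrt{36 \cdot \frac{1}{14} - 28342} = \sqrt{\frac{18}{7} - 28342} = \sqrt{- \frac{198376}{7}} = \frac{2 i \sqrt{347158}}{7}$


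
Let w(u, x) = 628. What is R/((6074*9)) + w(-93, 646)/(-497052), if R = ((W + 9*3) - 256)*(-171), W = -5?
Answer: 275759840/377386731 ≈ 0.73071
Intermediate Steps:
R = 40014 (R = ((-5 + 9*3) - 256)*(-171) = ((-5 + 27) - 256)*(-171) = (22 - 256)*(-171) = -234*(-171) = 40014)
R/((6074*9)) + w(-93, 646)/(-497052) = 40014/((6074*9)) + 628/(-497052) = 40014/54666 + 628*(-1/497052) = 40014*(1/54666) - 157/124263 = 2223/3037 - 157/124263 = 275759840/377386731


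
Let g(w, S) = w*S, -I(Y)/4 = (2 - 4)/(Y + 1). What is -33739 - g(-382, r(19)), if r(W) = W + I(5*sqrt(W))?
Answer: -6277525/237 + 7640*sqrt(19)/237 ≈ -26347.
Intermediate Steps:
I(Y) = 8/(1 + Y) (I(Y) = -4*(2 - 4)/(Y + 1) = -(-8)/(1 + Y) = 8/(1 + Y))
r(W) = W + 8/(1 + 5*sqrt(W))
g(w, S) = S*w
-33739 - g(-382, r(19)) = -33739 - (8 + 19 + 5*19**(3/2))/(1 + 5*sqrt(19))*(-382) = -33739 - (8 + 19 + 5*(19*sqrt(19)))/(1 + 5*sqrt(19))*(-382) = -33739 - (8 + 19 + 95*sqrt(19))/(1 + 5*sqrt(19))*(-382) = -33739 - (27 + 95*sqrt(19))/(1 + 5*sqrt(19))*(-382) = -33739 - (-382)*(27 + 95*sqrt(19))/(1 + 5*sqrt(19)) = -33739 + 382*(27 + 95*sqrt(19))/(1 + 5*sqrt(19))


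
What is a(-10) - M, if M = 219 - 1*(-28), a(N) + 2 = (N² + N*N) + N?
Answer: -59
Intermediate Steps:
a(N) = -2 + N + 2*N² (a(N) = -2 + ((N² + N*N) + N) = -2 + ((N² + N²) + N) = -2 + (2*N² + N) = -2 + (N + 2*N²) = -2 + N + 2*N²)
M = 247 (M = 219 + 28 = 247)
a(-10) - M = (-2 - 10 + 2*(-10)²) - 1*247 = (-2 - 10 + 2*100) - 247 = (-2 - 10 + 200) - 247 = 188 - 247 = -59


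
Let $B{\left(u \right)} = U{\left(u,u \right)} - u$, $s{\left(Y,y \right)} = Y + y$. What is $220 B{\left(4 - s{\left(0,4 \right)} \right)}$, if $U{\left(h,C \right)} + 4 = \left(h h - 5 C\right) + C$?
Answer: $-880$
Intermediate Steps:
$U{\left(h,C \right)} = -4 + h^{2} - 4 C$ ($U{\left(h,C \right)} = -4 - \left(4 C - h h\right) = -4 - \left(- h^{2} + 4 C\right) = -4 + h^{2} - 4 C$)
$B{\left(u \right)} = -4 + u^{2} - 5 u$ ($B{\left(u \right)} = \left(-4 + u^{2} - 4 u\right) - u = -4 + u^{2} - 5 u$)
$220 B{\left(4 - s{\left(0,4 \right)} \right)} = 220 \left(-4 + \left(4 - \left(0 + 4\right)\right)^{2} - 5 \left(4 - \left(0 + 4\right)\right)\right) = 220 \left(-4 + \left(4 - 4\right)^{2} - 5 \left(4 - 4\right)\right) = 220 \left(-4 + 0^{2} - 0\right) = 220 \left(-4 + 0 + 0\right) = 220 \left(-4\right) = -880$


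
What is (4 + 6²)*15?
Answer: 600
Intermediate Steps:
(4 + 6²)*15 = (4 + 36)*15 = 40*15 = 600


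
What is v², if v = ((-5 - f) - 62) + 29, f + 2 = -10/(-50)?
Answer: 32761/25 ≈ 1310.4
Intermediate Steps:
f = -9/5 (f = -2 - 10/(-50) = -2 - 10*(-1/50) = -2 + ⅕ = -9/5 ≈ -1.8000)
v = -181/5 (v = ((-5 - 1*(-9/5)) - 62) + 29 = ((-5 + 9/5) - 62) + 29 = (-16/5 - 62) + 29 = -326/5 + 29 = -181/5 ≈ -36.200)
v² = (-181/5)² = 32761/25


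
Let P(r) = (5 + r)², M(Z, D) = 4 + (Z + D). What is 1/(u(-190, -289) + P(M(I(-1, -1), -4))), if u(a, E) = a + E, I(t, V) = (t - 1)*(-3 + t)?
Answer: -1/310 ≈ -0.0032258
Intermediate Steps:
I(t, V) = (-1 + t)*(-3 + t)
u(a, E) = E + a
M(Z, D) = 4 + D + Z (M(Z, D) = 4 + (D + Z) = 4 + D + Z)
1/(u(-190, -289) + P(M(I(-1, -1), -4))) = 1/((-289 - 190) + (5 + (4 - 4 + (3 + (-1)² - 4*(-1))))²) = 1/(-479 + (5 + (4 - 4 + (3 + 1 + 4)))²) = 1/(-479 + (5 + (4 - 4 + 8))²) = 1/(-479 + (5 + 8)²) = 1/(-479 + 13²) = 1/(-479 + 169) = 1/(-310) = -1/310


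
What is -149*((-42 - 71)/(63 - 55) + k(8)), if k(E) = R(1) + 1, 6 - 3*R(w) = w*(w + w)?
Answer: 42167/24 ≈ 1757.0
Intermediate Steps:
R(w) = 2 - 2*w²/3 (R(w) = 2 - w*(w + w)/3 = 2 - w*2*w/3 = 2 - 2*w²/3)
k(E) = 7/3 (k(E) = (2 - ⅔*1²) + 1 = (2 - ⅔*1) + 1 = (2 - ⅔) + 1 = 4/3 + 1 = 7/3)
-149*((-42 - 71)/(63 - 55) + k(8)) = -149*((-42 - 71)/(63 - 55) + 7/3) = -149*(-113/8 + 7/3) = -149*(-283/24) = 42167/24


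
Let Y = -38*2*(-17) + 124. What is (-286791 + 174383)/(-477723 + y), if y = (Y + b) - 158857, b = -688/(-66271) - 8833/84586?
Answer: 630114150584848/3560475087190759 ≈ 0.17697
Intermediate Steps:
b = -527176575/5605598806 (b = -688*(-1/66271) - 8833*1/84586 = 688/66271 - 8833/84586 = -527176575/5605598806 ≈ -0.094045)
Y = 1416 (Y = -76*(-17) + 124 = 1292 + 124 = 1416)
y = -882551608792021/5605598806 (y = (1416 - 527176575/5605598806) - 158857 = 7937000732721/5605598806 - 158857 = -882551608792021/5605598806 ≈ -1.5744e+5)
(-286791 + 174383)/(-477723 + y) = (-286791 + 174383)/(-477723 - 882551608792021/5605598806) = -112408/(-3560475087190759/5605598806) = -112408*(-5605598806/3560475087190759) = 630114150584848/3560475087190759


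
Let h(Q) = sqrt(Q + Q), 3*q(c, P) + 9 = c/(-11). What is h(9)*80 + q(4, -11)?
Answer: -103/33 + 240*sqrt(2) ≈ 336.29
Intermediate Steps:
q(c, P) = -3 - c/33 (q(c, P) = -3 + (c/(-11))/3 = -3 + (c*(-1/11))/3 = -3 + (-c/11)/3 = -3 - c/33)
h(Q) = sqrt(2)*sqrt(Q) (h(Q) = sqrt(2*Q) = sqrt(2)*sqrt(Q))
h(9)*80 + q(4, -11) = (sqrt(2)*sqrt(9))*80 + (-3 - 1/33*4) = (sqrt(2)*3)*80 + (-3 - 4/33) = (3*sqrt(2))*80 - 103/33 = 240*sqrt(2) - 103/33 = -103/33 + 240*sqrt(2)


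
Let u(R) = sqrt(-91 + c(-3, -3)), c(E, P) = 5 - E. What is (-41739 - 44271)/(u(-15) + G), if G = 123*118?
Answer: -1248349140/210656279 + 86010*I*sqrt(83)/210656279 ≈ -5.926 + 0.0037197*I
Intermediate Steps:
G = 14514
u(R) = I*sqrt(83) (u(R) = sqrt(-91 + (5 - 1*(-3))) = sqrt(-91 + (5 + 3)) = sqrt(-91 + 8) = sqrt(-83) = I*sqrt(83))
(-41739 - 44271)/(u(-15) + G) = (-41739 - 44271)/(I*sqrt(83) + 14514) = -86010/(14514 + I*sqrt(83))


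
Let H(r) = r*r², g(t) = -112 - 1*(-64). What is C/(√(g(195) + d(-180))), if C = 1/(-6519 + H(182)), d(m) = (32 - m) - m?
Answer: √86/1035792428 ≈ 8.9532e-9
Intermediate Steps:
g(t) = -48 (g(t) = -112 + 64 = -48)
d(m) = 32 - 2*m
H(r) = r³
C = 1/6022049 (C = 1/(-6519 + 182³) = 1/(-6519 + 6028568) = 1/6022049 ≈ 1.6606e-7)
C/(√(g(195) + d(-180))) = 1/(6022049*(√(-48 + (32 - 2*(-180))))) = 1/(6022049*(√(-48 + (32 + 360)))) = 1/(6022049*(√(-48 + 392))) = 1/(6022049*(√344)) = 1/(6022049*((2*√86))) = (√86/172)/6022049 = √86/1035792428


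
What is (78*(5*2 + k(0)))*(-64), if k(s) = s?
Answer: -49920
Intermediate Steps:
(78*(5*2 + k(0)))*(-64) = (78*(5*2 + 0))*(-64) = (78*(10 + 0))*(-64) = (78*10)*(-64) = 780*(-64) = -49920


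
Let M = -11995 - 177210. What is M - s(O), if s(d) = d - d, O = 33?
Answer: -189205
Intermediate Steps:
s(d) = 0
M = -189205
M - s(O) = -189205 - 1*0 = -189205 + 0 = -189205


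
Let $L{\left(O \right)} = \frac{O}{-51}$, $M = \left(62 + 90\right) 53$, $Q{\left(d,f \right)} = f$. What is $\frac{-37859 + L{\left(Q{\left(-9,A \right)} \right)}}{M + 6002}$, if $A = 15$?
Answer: $- \frac{35756}{13277} \approx -2.6931$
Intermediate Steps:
$M = 8056$ ($M = 152 \cdot 53 = 8056$)
$L{\left(O \right)} = - \frac{O}{51}$ ($L{\left(O \right)} = O \left(- \frac{1}{51}\right) = - \frac{O}{51}$)
$\frac{-37859 + L{\left(Q{\left(-9,A \right)} \right)}}{M + 6002} = \frac{-37859 - \frac{5}{17}}{8056 + 6002} = \frac{-37859 - \frac{5}{17}}{14058} = \left(- \frac{643608}{17}\right) \frac{1}{14058} = - \frac{35756}{13277}$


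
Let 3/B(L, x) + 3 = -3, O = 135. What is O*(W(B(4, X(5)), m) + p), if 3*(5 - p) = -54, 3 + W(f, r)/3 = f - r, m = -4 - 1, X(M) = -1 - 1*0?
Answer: 7425/2 ≈ 3712.5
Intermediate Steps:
X(M) = -1 (X(M) = -1 + 0 = -1)
B(L, x) = -½ (B(L, x) = 3/(-3 - 3) = 3/(-6) = 3*(-⅙) = -½)
m = -5
W(f, r) = -9 - 3*r + 3*f (W(f, r) = -9 + 3*(f - r) = -9 + (-3*r + 3*f) = -9 - 3*r + 3*f)
p = 23 (p = 5 - ⅓*(-54) = 5 + 18 = 23)
O*(W(B(4, X(5)), m) + p) = 135*((-9 - 3*(-5) + 3*(-½)) + 23) = 135*((-9 + 15 - 3/2) + 23) = 135*(9/2 + 23) = 135*(55/2) = 7425/2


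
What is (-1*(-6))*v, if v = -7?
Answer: -42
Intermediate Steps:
(-1*(-6))*v = -1*(-6)*(-7) = 6*(-7) = -42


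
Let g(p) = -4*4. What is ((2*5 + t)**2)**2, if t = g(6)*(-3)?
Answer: 11316496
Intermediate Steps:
g(p) = -16
t = 48 (t = -16*(-3) = 48)
((2*5 + t)**2)**2 = ((2*5 + 48)**2)**2 = ((10 + 48)**2)**2 = (58**2)**2 = 3364**2 = 11316496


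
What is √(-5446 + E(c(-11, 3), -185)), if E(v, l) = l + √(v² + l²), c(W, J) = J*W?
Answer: √(-5631 + √35314) ≈ 73.777*I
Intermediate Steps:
E(v, l) = l + √(l² + v²)
√(-5446 + E(c(-11, 3), -185)) = √(-5446 + (-185 + √((-185)² + (3*(-11))²))) = √(-5446 + (-185 + √(34225 + (-33)²))) = √(-5446 + (-185 + √(34225 + 1089))) = √(-5446 + (-185 + √35314)) = √(-5631 + √35314)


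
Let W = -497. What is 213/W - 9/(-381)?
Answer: -360/889 ≈ -0.40495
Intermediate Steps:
213/W - 9/(-381) = 213/(-497) - 9/(-381) = 213*(-1/497) - 9*(-1/381) = -3/7 + 3/127 = -360/889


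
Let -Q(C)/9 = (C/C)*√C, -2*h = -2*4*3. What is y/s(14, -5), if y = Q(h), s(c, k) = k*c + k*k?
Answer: 2*√3/5 ≈ 0.69282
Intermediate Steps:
h = 12 (h = -(-2*4)*3/2 = -(-4)*3 = -½*(-24) = 12)
s(c, k) = k² + c*k (s(c, k) = c*k + k² = k² + c*k)
Q(C) = -9*√C (Q(C) = -9*C/C*√C = -9*√C)
y = -18*√3 ≈ -31.177
y/s(14, -5) = (-18*√3)/((-5*(14 - 5))) = (-18*√3)/((-5*9)) = -18*√3/(-45) = -18*√3*(-1/45) = 2*√3/5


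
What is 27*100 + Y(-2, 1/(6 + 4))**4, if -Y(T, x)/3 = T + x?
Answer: 37556001/10000 ≈ 3755.6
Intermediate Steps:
Y(T, x) = -3*T - 3*x (Y(T, x) = -3*(T + x) = -3*T - 3*x)
27*100 + Y(-2, 1/(6 + 4))**4 = 27*100 + (-3*(-2) - 3/(6 + 4))**4 = 2700 + (6 - 3/10)**4 = 2700 + (57/10)**4 = 2700 + 10556001/10000 = 37556001/10000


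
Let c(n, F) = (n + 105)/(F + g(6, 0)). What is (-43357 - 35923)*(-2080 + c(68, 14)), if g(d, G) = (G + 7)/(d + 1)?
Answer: 491964112/3 ≈ 1.6399e+8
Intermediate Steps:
g(d, G) = (7 + G)/(1 + d)
c(n, F) = (105 + n)/(1 + F) (c(n, F) = (n + 105)/(F + (7 + 0)/(1 + 6)) = (105 + n)/(F + 7/7) = (105 + n)/(F + (1/7)*7) = (105 + n)/(F + 1) = (105 + n)/(1 + F))
(-43357 - 35923)*(-2080 + c(68, 14)) = (-43357 - 35923)*(-2080 + (105 + 68)/(1 + 14)) = -79280*(-2080 + 173/15) = -79280*(-31027/15) = 491964112/3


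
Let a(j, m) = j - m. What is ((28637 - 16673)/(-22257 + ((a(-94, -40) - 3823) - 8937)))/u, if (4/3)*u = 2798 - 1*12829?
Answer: 15952/351797201 ≈ 4.5344e-5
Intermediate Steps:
u = -30093/4 (u = 3*(2798 - 1*12829)/4 = 3*(2798 - 12829)/4 = (3/4)*(-10031) = -30093/4 ≈ -7523.3)
((28637 - 16673)/(-22257 + ((a(-94, -40) - 3823) - 8937)))/u = ((28637 - 16673)/(-22257 + (((-94 - 1*(-40)) - 3823) - 8937)))/(-30093/4) = (11964/(-22257 + (((-94 + 40) - 3823) - 8937)))*(-4/30093) = (11964/(-22257 + ((-54 - 3823) - 8937)))*(-4/30093) = (11964/(-22257 + (-3877 - 8937)))*(-4/30093) = (11964/(-22257 - 12814))*(-4/30093) = (11964/(-35071))*(-4/30093) = (11964*(-1/35071))*(-4/30093) = -11964/35071*(-4/30093) = 15952/351797201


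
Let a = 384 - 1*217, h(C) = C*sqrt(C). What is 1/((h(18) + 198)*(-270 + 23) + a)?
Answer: -48739/2019685633 + 13338*sqrt(2)/2019685633 ≈ -1.4793e-5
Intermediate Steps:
h(C) = C**(3/2)
a = 167 (a = 384 - 217 = 167)
1/((h(18) + 198)*(-270 + 23) + a) = 1/((18**(3/2) + 198)*(-270 + 23) + 167) = 1/((54*sqrt(2) + 198)*(-247) + 167) = 1/((198 + 54*sqrt(2))*(-247) + 167) = 1/((-48906 - 13338*sqrt(2)) + 167) = 1/(-48739 - 13338*sqrt(2))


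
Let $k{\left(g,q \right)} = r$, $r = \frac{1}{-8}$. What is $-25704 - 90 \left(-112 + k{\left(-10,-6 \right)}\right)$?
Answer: $- \frac{62451}{4} \approx -15613.0$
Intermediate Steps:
$r = - \frac{1}{8} \approx -0.125$
$k{\left(g,q \right)} = - \frac{1}{8}$
$-25704 - 90 \left(-112 + k{\left(-10,-6 \right)}\right) = -25704 - 90 \left(-112 - \frac{1}{8}\right) = -25704 - - \frac{40365}{4} = -25704 + \frac{40365}{4} = - \frac{62451}{4}$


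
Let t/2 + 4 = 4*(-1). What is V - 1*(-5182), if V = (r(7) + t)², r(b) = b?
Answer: 5263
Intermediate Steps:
t = -16 (t = -8 + 2*(4*(-1)) = -8 + 2*(-4) = -8 - 8 = -16)
V = 81 (V = (7 - 16)² = (-9)² = 81)
V - 1*(-5182) = 81 - 1*(-5182) = 81 + 5182 = 5263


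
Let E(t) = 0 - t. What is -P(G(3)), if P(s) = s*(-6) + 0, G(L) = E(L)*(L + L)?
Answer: -108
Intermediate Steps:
E(t) = -t
G(L) = -2*L² (G(L) = (-L)*(L + L) = (-L)*(2*L) = -2*L²)
P(s) = -6*s (P(s) = -6*s + 0 = -6*s)
-P(G(3)) = -(-6)*(-2*3²) = -(-6)*(-2*9) = -(-6)*(-18) = -1*108 = -108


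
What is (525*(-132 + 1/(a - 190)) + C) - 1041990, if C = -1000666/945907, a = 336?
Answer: -153471490040441/138102422 ≈ -1.1113e+6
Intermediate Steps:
C = -1000666/945907 (C = -1000666*1/945907 = -1000666/945907 ≈ -1.0579)
(525*(-132 + 1/(a - 190)) + C) - 1041990 = (525*(-132 + 1/(336 - 190)) - 1000666/945907) - 1041990 = (525*(-132 + 1/146) - 1000666/945907) - 1041990 = (525*(-19271/146) - 1000666/945907) - 1041990 = (-10117275/146 - 1000666/945907) - 1041990 = -9570147340661/138102422 - 1041990 = -153471490040441/138102422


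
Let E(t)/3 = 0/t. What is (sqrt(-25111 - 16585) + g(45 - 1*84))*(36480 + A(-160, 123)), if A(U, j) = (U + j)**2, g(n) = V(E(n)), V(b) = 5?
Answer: 189245 + 151396*I*sqrt(2606) ≈ 1.8925e+5 + 7.7286e+6*I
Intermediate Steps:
E(t) = 0 (E(t) = 3*(0/t) = 3*0 = 0)
g(n) = 5
(sqrt(-25111 - 16585) + g(45 - 1*84))*(36480 + A(-160, 123)) = (sqrt(-25111 - 16585) + 5)*(36480 + (-160 + 123)**2) = (sqrt(-41696) + 5)*(36480 + (-37)**2) = (4*I*sqrt(2606) + 5)*(36480 + 1369) = (5 + 4*I*sqrt(2606))*37849 = 189245 + 151396*I*sqrt(2606)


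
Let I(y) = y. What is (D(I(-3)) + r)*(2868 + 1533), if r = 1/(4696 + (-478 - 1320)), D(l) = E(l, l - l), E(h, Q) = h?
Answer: -4250877/322 ≈ -13201.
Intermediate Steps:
D(l) = l
r = 1/2898 (r = 1/(4696 - 1798) = 1/2898 ≈ 0.00034507)
(D(I(-3)) + r)*(2868 + 1533) = (-3 + 1/2898)*(2868 + 1533) = -8693/2898*4401 = -4250877/322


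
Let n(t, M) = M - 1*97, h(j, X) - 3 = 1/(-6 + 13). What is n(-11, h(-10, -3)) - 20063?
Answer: -141098/7 ≈ -20157.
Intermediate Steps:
h(j, X) = 22/7 (h(j, X) = 3 + 1/(-6 + 13) = 3 + 1/7 = 3 + ⅐ = 22/7)
n(t, M) = -97 + M (n(t, M) = M - 97 = -97 + M)
n(-11, h(-10, -3)) - 20063 = (-97 + 22/7) - 20063 = -657/7 - 20063 = -141098/7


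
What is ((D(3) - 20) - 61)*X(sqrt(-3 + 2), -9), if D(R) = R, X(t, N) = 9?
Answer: -702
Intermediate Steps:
((D(3) - 20) - 61)*X(sqrt(-3 + 2), -9) = ((3 - 20) - 61)*9 = (-17 - 61)*9 = -78*9 = -702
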